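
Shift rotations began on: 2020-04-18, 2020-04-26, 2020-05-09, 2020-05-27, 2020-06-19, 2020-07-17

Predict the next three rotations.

Gaps: 8, 13, 18, 23, 28 days — each gap is 5 larger than the previous one.
Next gap: 33 days. 2020-07-17 + 33 days = 2020-08-19.
Next gap: 38 days. 2020-08-19 + 38 days = 2020-09-26.
Next gap: 43 days. 2020-09-26 + 43 days = 2020-11-08.

2020-08-19, 2020-09-26, 2020-11-08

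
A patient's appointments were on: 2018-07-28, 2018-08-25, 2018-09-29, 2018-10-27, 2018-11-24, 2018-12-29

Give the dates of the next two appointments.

2019-01-26, 2019-02-23

Every date is a Saturday; gaps 28, 35, 28, 28, 35 days.
Each is the last Saturday of its month (at least one falls on the 29th or later, ruling out '4th Saturday').
January 2019 ends with Saturday 2019-01-26.
February 2019 ends with Saturday 2019-02-23.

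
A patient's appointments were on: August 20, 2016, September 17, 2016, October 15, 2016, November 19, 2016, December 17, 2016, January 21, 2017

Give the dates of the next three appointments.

February 18, 2017; March 18, 2017; April 15, 2017

These are Saturdays at 28- or 35-day spacing (28, 28, 35, 28, 35).
The pattern: 3rd Saturday of the month.
February 2017 — 3rd Saturday is February 18, 2017.
3rd Saturday of March 2017: March 18, 2017.
April 2017 — 3rd Saturday is April 15, 2017.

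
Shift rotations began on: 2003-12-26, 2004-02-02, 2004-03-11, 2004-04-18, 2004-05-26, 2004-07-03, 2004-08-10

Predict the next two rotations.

2004-09-17, 2004-10-25

Every event comes 38 days after the last (38, 38, 38, 38, 38, 38).
2004-08-10 + 38 days = 2004-09-17.
2004-09-17 + 38 days = 2004-10-25.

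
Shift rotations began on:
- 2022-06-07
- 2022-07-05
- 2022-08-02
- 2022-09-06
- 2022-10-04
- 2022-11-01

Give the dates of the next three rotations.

These are Tuesdays at 28- or 35-day spacing (28, 28, 35, 28, 28).
The pattern: 1st Tuesday of the month.
December 2022 — 1st Tuesday is 2022-12-06.
January 2023 — 1st Tuesday is 2023-01-03.
1st Tuesday of February 2023: 2023-02-07.

2022-12-06, 2023-01-03, 2023-02-07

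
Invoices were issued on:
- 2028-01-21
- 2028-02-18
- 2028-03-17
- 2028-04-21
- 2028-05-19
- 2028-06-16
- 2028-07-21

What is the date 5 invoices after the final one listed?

2028-12-15

These are Fridays at 28- or 35-day spacing (28, 28, 35, 28, 28, 35).
The pattern: 3rd Friday of the month.
3rd Friday of August 2028: 2028-08-18.
September 2028 — 3rd Friday is 2028-09-15.
3rd Friday of October 2028: 2028-10-20.
November 2028 — 3rd Friday is 2028-11-17.
December 2028 — 3rd Friday is 2028-12-15.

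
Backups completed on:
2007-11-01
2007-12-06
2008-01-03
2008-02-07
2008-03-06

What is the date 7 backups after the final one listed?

All dates are Thursdays, 35, 28, 35, 28 days apart.
Specifically, the 1st Thursday of each month.
April 2008 — 1st Thursday is 2008-04-03.
1st Thursday of May 2008: 2008-05-01.
June 2008 — 1st Thursday is 2008-06-05.
July 2008 — 1st Thursday is 2008-07-03.
1st Thursday of August 2008: 2008-08-07.
September 2008 — 1st Thursday is 2008-09-04.
1st Thursday of October 2008: 2008-10-02.

2008-10-02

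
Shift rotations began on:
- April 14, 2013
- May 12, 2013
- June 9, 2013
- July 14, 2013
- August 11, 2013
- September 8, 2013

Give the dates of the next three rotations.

October 13, 2013; November 10, 2013; December 8, 2013

All dates are Sundays, 28, 28, 35, 28, 28 days apart.
Specifically, the 2nd Sunday of each month.
2nd Sunday of October 2013: October 13, 2013.
2nd Sunday of November 2013: November 10, 2013.
2nd Sunday of December 2013: December 8, 2013.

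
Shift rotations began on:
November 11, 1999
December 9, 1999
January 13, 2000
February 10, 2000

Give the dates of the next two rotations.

These are Thursdays at 28- or 35-day spacing (28, 35, 28).
The pattern: 2nd Thursday of the month.
2nd Thursday of March 2000: March 9, 2000.
April 2000 — 2nd Thursday is April 13, 2000.

March 9, 2000; April 13, 2000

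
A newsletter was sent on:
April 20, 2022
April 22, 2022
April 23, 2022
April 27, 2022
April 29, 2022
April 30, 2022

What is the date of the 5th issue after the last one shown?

Gaps: 2, 1, 4, 2, 1 days — not constant, but cyclic with period 3.
The events fall on every Wednesday, Friday and Saturday.
Next Wednesday: May 4, 2022.
The following Friday is May 6, 2022.
Next Saturday: May 7, 2022.
Next Wednesday: May 11, 2022.
The following Friday is May 13, 2022.

May 13, 2022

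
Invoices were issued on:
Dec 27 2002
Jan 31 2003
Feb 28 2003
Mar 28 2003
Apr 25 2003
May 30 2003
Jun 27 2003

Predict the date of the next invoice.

All Fridays; the gaps (35, 28, 28, 28, 35, 28) vary with month length.
This is the last Friday of each month.
Last Friday of July 2003: Jul 25 2003.

Jul 25 2003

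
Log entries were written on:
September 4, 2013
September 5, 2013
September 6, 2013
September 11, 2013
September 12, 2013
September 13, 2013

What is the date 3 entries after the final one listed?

The gap pattern 1, 1, 5, 1, 1 repeats every 3 events.
These are the Wednesdays, Thursdays and Fridays of each week.
Next Wednesday: September 18, 2013.
Next Thursday: September 19, 2013.
Next Friday: September 20, 2013.

September 20, 2013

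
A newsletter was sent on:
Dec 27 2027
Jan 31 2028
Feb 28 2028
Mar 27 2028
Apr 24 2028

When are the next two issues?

All Mondays; the gaps (35, 28, 28, 28) vary with month length.
This is the last Monday of each month.
May 2028 ends with Monday May 29 2028.
Last Monday of June 2028: Jun 26 2028.

May 29 2028, Jun 26 2028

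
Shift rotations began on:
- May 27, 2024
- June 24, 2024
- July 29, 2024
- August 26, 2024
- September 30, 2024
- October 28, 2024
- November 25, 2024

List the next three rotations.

December 30, 2024; January 27, 2025; February 24, 2025

Every date is a Monday; gaps 28, 35, 28, 35, 28, 28 days.
Each is the last Monday of its month (at least one falls on the 29th or later, ruling out '4th Monday').
Last Monday of December 2024: December 30, 2024.
Last Monday of January 2025: January 27, 2025.
February 2025 ends with Monday February 24, 2025.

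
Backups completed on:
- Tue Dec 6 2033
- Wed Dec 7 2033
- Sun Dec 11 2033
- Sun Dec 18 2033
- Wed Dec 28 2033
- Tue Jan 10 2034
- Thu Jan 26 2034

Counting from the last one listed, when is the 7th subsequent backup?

Thu Aug 10 2034

Gaps: 1, 4, 7, 10, 13, 16 days — each gap is 3 larger than the previous one.
Next gap: 19 days. Thu Jan 26 2034 + 19 days = Tue Feb 14 2034.
Next gap: 22 days. Tue Feb 14 2034 + 22 days = Wed Mar 8 2034.
Next gap: 25 days. Wed Mar 8 2034 + 25 days = Sun Apr 2 2034.
Next gap: 28 days. Sun Apr 2 2034 + 28 days = Sun Apr 30 2034.
Next gap: 31 days. Sun Apr 30 2034 + 31 days = Wed May 31 2034.
Next gap: 34 days. Wed May 31 2034 + 34 days = Tue Jul 4 2034.
Next gap: 37 days. Tue Jul 4 2034 + 37 days = Thu Aug 10 2034.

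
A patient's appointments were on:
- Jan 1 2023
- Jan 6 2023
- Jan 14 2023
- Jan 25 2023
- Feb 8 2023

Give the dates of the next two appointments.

Gaps: 5, 8, 11, 14 days — each gap is 3 larger than the previous one.
Next gap: 17 days. Feb 8 2023 + 17 days = Feb 25 2023.
Next gap: 20 days. Feb 25 2023 + 20 days = Mar 17 2023.

Feb 25 2023, Mar 17 2023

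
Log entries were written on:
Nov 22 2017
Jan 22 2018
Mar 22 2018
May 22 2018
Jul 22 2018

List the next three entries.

The day-of-month is always 22 (61, 59, 61, 61 days between events).
So this recurs on the 22nd of every 2 months.
Next: September 2018 → Sep 22 2018.
Next: November 2018 → Nov 22 2018.
Next: January 2019 → Jan 22 2019.

Sep 22 2018, Nov 22 2018, Jan 22 2019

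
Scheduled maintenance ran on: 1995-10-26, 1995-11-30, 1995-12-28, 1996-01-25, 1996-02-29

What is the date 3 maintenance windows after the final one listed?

All Thursdays; the gaps (35, 28, 28, 35) vary with month length.
This is the last Thursday of each month.
Last Thursday of March 1996: 1996-03-28.
Last Thursday of April 1996: 1996-04-25.
May 1996 ends with Thursday 1996-05-30.

1996-05-30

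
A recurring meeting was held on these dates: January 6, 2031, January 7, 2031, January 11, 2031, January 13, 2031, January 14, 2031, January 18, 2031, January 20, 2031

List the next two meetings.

Every event lands on a Monday or Tuesday or Saturday (gaps cycle 1, 4, 2, 1, 4, 2).
So the schedule is: every Monday, Tuesday and Saturday.
The following Tuesday is January 21, 2031.
Next Saturday: January 25, 2031.

January 21, 2031; January 25, 2031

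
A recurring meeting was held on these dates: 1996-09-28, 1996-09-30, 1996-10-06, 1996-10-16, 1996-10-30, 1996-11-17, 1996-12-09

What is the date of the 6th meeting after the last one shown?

1997-07-13

The spacing grows by 4 each time: 2, 6, 10, 14, 18, 22 days.
Next gap: 26 days. 1996-12-09 + 26 days = 1997-01-04.
Next gap: 30 days. 1997-01-04 + 30 days = 1997-02-03.
Next gap: 34 days. 1997-02-03 + 34 days = 1997-03-09.
Next gap: 38 days. 1997-03-09 + 38 days = 1997-04-16.
Next gap: 42 days. 1997-04-16 + 42 days = 1997-05-28.
Next gap: 46 days. 1997-05-28 + 46 days = 1997-07-13.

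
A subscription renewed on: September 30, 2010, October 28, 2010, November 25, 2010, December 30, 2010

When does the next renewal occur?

January 27, 2011

Every date is a Thursday; gaps 28, 28, 35 days.
Each is the last Thursday of its month (at least one falls on the 29th or later, ruling out '4th Thursday').
January 2011 ends with Thursday January 27, 2011.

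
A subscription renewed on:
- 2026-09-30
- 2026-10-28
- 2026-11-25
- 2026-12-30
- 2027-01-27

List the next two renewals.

2027-02-24, 2027-03-31

These are Wednesdays with 28, 28, 35, 28-day gaps.
Each is the final Wednesday of its month — 2026-09-30 is past the 28th, so '4th Wednesday' doesn't fit.
Last Wednesday of February 2027: 2027-02-24.
Last Wednesday of March 2027: 2027-03-31.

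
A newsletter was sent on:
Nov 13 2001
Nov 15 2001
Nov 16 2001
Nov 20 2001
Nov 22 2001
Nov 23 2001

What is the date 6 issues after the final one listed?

Dec 7 2001

Gaps: 2, 1, 4, 2, 1 days — not constant, but cyclic with period 3.
The events fall on every Tuesday, Thursday and Friday.
The following Tuesday is Nov 27 2001.
The following Thursday is Nov 29 2001.
Next Friday: Nov 30 2001.
The following Tuesday is Dec 4 2001.
Next Thursday: Dec 6 2001.
Next Friday: Dec 7 2001.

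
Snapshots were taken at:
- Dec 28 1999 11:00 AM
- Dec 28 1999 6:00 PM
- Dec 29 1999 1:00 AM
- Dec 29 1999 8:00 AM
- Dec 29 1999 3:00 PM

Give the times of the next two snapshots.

Spacing: 7, 7, 7, 7 h — constant 7 h.
Dec 29 1999 3:00 PM + 7 h = Dec 29 1999 10:00 PM.
Dec 29 1999 10:00 PM + 7 h = Dec 30 1999 5:00 AM.

Dec 29 1999 10:00 PM, Dec 30 1999 5:00 AM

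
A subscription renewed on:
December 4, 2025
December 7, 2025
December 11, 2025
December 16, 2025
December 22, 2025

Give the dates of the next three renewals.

December 29, 2025; January 6, 2026; January 15, 2026

Intervals are 3, 4, 5, 6 days — an arithmetic progression with common difference 1.
Next gap: 7 days. December 22, 2025 + 7 days = December 29, 2025.
Next gap: 8 days. December 29, 2025 + 8 days = January 6, 2026.
Next gap: 9 days. January 6, 2026 + 9 days = January 15, 2026.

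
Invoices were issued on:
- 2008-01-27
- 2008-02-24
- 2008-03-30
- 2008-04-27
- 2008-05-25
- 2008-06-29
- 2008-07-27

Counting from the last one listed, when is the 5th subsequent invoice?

2008-12-28

All Sundays; the gaps (28, 35, 28, 28, 35, 28) vary with month length.
This is the last Sunday of each month.
August 2008 ends with Sunday 2008-08-31.
Last Sunday of September 2008: 2008-09-28.
Last Sunday of October 2008: 2008-10-26.
Last Sunday of November 2008: 2008-11-30.
Last Sunday of December 2008: 2008-12-28.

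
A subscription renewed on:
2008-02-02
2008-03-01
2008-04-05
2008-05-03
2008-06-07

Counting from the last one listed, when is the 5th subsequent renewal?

2008-11-01

All dates are Saturdays, 28, 35, 28, 35 days apart.
Specifically, the 1st Saturday of each month.
July 2008 — 1st Saturday is 2008-07-05.
August 2008 — 1st Saturday is 2008-08-02.
September 2008 — 1st Saturday is 2008-09-06.
October 2008 — 1st Saturday is 2008-10-04.
1st Saturday of November 2008: 2008-11-01.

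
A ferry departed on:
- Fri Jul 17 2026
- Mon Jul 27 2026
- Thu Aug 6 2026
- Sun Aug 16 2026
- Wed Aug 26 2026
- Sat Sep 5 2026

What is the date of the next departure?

Tue Sep 15 2026

The spacing is 10, 10, 10, 10, 10 days — always 10 days.
Sat Sep 5 2026 + 10 days = Tue Sep 15 2026.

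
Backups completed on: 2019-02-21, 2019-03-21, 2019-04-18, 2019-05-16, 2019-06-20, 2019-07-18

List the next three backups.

Gaps: 28, 28, 28, 35, 28 days — a mix of 28 and 35. Every date is a Thursday.
Each is the 3rd Thursday of its month.
3rd Thursday of August 2019: 2019-08-15.
3rd Thursday of September 2019: 2019-09-19.
3rd Thursday of October 2019: 2019-10-17.

2019-08-15, 2019-09-19, 2019-10-17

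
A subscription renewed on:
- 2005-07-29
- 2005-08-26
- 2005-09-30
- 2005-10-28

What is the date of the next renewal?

2005-11-25

These are Fridays with 28, 35, 28-day gaps.
Each is the final Friday of its month — 2005-07-29 is past the 28th, so '4th Friday' doesn't fit.
Last Friday of November 2005: 2005-11-25.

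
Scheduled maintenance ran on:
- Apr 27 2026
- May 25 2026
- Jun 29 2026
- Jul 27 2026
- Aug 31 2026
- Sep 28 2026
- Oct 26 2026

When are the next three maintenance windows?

These are Mondays with 28, 35, 28, 35, 28, 28-day gaps.
Each is the final Monday of its month — Jun 29 2026 is past the 28th, so '4th Monday' doesn't fit.
Last Monday of November 2026: Nov 30 2026.
December 2026 ends with Monday Dec 28 2026.
Last Monday of January 2027: Jan 25 2027.

Nov 30 2026, Dec 28 2026, Jan 25 2027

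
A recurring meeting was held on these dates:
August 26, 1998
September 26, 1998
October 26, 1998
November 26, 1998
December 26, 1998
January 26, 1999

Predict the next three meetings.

February 26, 1999; March 26, 1999; April 26, 1999

The day-of-month is always 26 (31, 30, 31, 30, 31 days between events).
So this recurs on the 26th of each month.
Next: February 1999 → February 26, 1999.
Next: March 1999 → March 26, 1999.
April 1999: April 26, 1999.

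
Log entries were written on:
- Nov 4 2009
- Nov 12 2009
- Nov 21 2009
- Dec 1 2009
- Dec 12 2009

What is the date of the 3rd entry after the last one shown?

Intervals are 8, 9, 10, 11 days — an arithmetic progression with common difference 1.
Next gap: 12 days. Dec 12 2009 + 12 days = Dec 24 2009.
Next gap: 13 days. Dec 24 2009 + 13 days = Jan 6 2010.
Next gap: 14 days. Jan 6 2010 + 14 days = Jan 20 2010.

Jan 20 2010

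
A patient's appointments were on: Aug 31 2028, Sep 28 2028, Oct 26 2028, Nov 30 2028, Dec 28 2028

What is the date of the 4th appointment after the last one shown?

These are Thursdays with 28, 28, 35, 28-day gaps.
Each is the final Thursday of its month — Aug 31 2028 is past the 28th, so '4th Thursday' doesn't fit.
Last Thursday of January 2029: Jan 25 2029.
February 2029 ends with Thursday Feb 22 2029.
Last Thursday of March 2029: Mar 29 2029.
Last Thursday of April 2029: Apr 26 2029.

Apr 26 2029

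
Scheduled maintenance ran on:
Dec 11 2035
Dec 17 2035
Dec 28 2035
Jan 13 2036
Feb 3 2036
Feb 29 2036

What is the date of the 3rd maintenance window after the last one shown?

Gaps: 6, 11, 16, 21, 26 days — each gap is 5 larger than the previous one.
Next gap: 31 days. Feb 29 2036 + 31 days = Mar 31 2036.
Next gap: 36 days. Mar 31 2036 + 36 days = May 6 2036.
Next gap: 41 days. May 6 2036 + 41 days = Jun 16 2036.

Jun 16 2036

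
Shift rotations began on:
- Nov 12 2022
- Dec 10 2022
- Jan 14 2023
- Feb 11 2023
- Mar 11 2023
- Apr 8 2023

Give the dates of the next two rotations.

These are Saturdays at 28- or 35-day spacing (28, 35, 28, 28, 28).
The pattern: 2nd Saturday of the month.
May 2023 — 2nd Saturday is May 13 2023.
2nd Saturday of June 2023: Jun 10 2023.

May 13 2023, Jun 10 2023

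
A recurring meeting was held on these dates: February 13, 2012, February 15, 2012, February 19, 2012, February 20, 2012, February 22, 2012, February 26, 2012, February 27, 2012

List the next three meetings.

The gap pattern 2, 4, 1, 2, 4, 1 repeats every 3 events.
These are the Mondays, Wednesdays and Sundays of each week.
Next Wednesday: February 29, 2012.
Next Sunday: March 4, 2012.
The following Monday is March 5, 2012.

February 29, 2012; March 4, 2012; March 5, 2012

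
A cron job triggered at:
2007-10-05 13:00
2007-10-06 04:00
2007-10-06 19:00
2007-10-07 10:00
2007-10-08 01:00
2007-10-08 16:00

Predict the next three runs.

Spacing: 15, 15, 15, 15, 15 h — constant 15 h.
2007-10-08 16:00 + 15 h = 2007-10-09 07:00.
2007-10-09 07:00 + 15 h = 2007-10-09 22:00.
2007-10-09 22:00 + 15 h = 2007-10-10 13:00.

2007-10-09 07:00, 2007-10-09 22:00, 2007-10-10 13:00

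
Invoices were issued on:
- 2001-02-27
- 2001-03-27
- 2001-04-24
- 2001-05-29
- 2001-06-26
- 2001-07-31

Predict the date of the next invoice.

These are Tuesdays with 28, 28, 35, 28, 35-day gaps.
Each is the final Tuesday of its month — 2001-05-29 is past the 28th, so '4th Tuesday' doesn't fit.
August 2001 ends with Tuesday 2001-08-28.

2001-08-28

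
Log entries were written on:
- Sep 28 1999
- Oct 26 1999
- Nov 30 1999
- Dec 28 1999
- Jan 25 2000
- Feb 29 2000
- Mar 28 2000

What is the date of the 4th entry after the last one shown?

Jul 25 2000

Every date is a Tuesday; gaps 28, 35, 28, 28, 35, 28 days.
Each is the last Tuesday of its month (at least one falls on the 29th or later, ruling out '4th Tuesday').
Last Tuesday of April 2000: Apr 25 2000.
May 2000 ends with Tuesday May 30 2000.
June 2000 ends with Tuesday Jun 27 2000.
July 2000 ends with Tuesday Jul 25 2000.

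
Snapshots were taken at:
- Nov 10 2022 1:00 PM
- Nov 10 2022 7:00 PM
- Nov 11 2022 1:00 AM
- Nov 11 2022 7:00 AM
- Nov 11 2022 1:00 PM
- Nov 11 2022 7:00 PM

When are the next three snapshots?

Nov 12 2022 1:00 AM, Nov 12 2022 7:00 AM, Nov 12 2022 1:00 PM

The interval is a steady 6 hours (6, 6, 6, 6, 6).
Nov 11 2022 7:00 PM + 6 h = Nov 12 2022 1:00 AM.
Nov 12 2022 1:00 AM + 6 h = Nov 12 2022 7:00 AM.
Nov 12 2022 7:00 AM + 6 h = Nov 12 2022 1:00 PM.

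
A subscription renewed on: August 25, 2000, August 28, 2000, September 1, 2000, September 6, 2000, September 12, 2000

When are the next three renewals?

September 19, 2000; September 27, 2000; October 6, 2000

The spacing grows by 1 each time: 3, 4, 5, 6 days.
Next gap: 7 days. September 12, 2000 + 7 days = September 19, 2000.
Next gap: 8 days. September 19, 2000 + 8 days = September 27, 2000.
Next gap: 9 days. September 27, 2000 + 9 days = October 6, 2000.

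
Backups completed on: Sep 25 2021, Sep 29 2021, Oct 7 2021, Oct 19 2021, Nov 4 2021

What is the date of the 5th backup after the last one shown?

Mar 24 2022

The spacing grows by 4 each time: 4, 8, 12, 16 days.
Next gap: 20 days. Nov 4 2021 + 20 days = Nov 24 2021.
Next gap: 24 days. Nov 24 2021 + 24 days = Dec 18 2021.
Next gap: 28 days. Dec 18 2021 + 28 days = Jan 15 2022.
Next gap: 32 days. Jan 15 2022 + 32 days = Feb 16 2022.
Next gap: 36 days. Feb 16 2022 + 36 days = Mar 24 2022.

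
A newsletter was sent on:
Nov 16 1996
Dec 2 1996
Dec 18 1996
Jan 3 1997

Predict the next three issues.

Jan 19 1997, Feb 4 1997, Feb 20 1997

Every event comes 16 days after the last (16, 16, 16).
Jan 3 1997 + 16 days = Jan 19 1997.
Jan 19 1997 + 16 days = Feb 4 1997.
Feb 4 1997 + 16 days = Feb 20 1997.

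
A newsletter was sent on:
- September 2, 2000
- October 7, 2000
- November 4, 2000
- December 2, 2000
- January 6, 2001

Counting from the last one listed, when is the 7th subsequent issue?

Gaps: 35, 28, 28, 35 days — a mix of 28 and 35. Every date is a Saturday.
Each is the 1st Saturday of its month.
1st Saturday of February 2001: February 3, 2001.
March 2001 — 1st Saturday is March 3, 2001.
1st Saturday of April 2001: April 7, 2001.
May 2001 — 1st Saturday is May 5, 2001.
June 2001 — 1st Saturday is June 2, 2001.
July 2001 — 1st Saturday is July 7, 2001.
August 2001 — 1st Saturday is August 4, 2001.

August 4, 2001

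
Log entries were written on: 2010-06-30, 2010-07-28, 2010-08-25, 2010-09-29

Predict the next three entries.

2010-10-27, 2010-11-24, 2010-12-29

These are Wednesdays with 28, 28, 35-day gaps.
Each is the final Wednesday of its month — 2010-06-30 is past the 28th, so '4th Wednesday' doesn't fit.
October 2010 ends with Wednesday 2010-10-27.
November 2010 ends with Wednesday 2010-11-24.
December 2010 ends with Wednesday 2010-12-29.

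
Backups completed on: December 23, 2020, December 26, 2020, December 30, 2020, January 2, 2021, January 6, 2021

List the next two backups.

January 9, 2021; January 13, 2021

Every event lands on a Wednesday or Saturday (gaps cycle 3, 4, 3, 4).
So the schedule is: every Wednesday and Saturday.
Next Saturday: January 9, 2021.
The following Wednesday is January 13, 2021.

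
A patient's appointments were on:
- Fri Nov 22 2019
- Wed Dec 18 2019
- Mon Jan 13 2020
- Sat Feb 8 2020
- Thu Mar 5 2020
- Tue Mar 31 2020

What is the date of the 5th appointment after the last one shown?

Every event comes 26 days after the last (26, 26, 26, 26, 26).
Tue Mar 31 2020 + 26 days = Sun Apr 26 2020.
Sun Apr 26 2020 + 26 days = Fri May 22 2020.
Fri May 22 2020 + 26 days = Wed Jun 17 2020.
Wed Jun 17 2020 + 26 days = Mon Jul 13 2020.
Mon Jul 13 2020 + 26 days = Sat Aug 8 2020.

Sat Aug 8 2020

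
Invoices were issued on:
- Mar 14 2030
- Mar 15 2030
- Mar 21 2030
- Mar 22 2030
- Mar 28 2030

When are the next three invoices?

Gaps: 1, 6, 1, 6 days — not constant, but cyclic with period 2.
The events fall on every Thursday and Friday.
The following Friday is Mar 29 2030.
The following Thursday is Apr 4 2030.
The following Friday is Apr 5 2030.

Mar 29 2030, Apr 4 2030, Apr 5 2030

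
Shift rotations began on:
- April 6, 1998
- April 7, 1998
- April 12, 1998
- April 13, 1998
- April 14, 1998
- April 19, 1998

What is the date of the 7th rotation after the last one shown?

May 4, 1998

Gaps: 1, 5, 1, 1, 5 days — not constant, but cyclic with period 3.
The events fall on every Monday, Tuesday and Sunday.
The following Monday is April 20, 1998.
The following Tuesday is April 21, 1998.
The following Sunday is April 26, 1998.
Next Monday: April 27, 1998.
The following Tuesday is April 28, 1998.
The following Sunday is May 3, 1998.
Next Monday: May 4, 1998.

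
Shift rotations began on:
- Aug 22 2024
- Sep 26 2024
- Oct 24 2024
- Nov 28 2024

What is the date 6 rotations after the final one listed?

These are Thursdays at 28- or 35-day spacing (35, 28, 35).
The pattern: 4th Thursday of the month.
December 2024 — 4th Thursday is Dec 26 2024.
4th Thursday of January 2025: Jan 23 2025.
February 2025 — 4th Thursday is Feb 27 2025.
March 2025 — 4th Thursday is Mar 27 2025.
4th Thursday of April 2025: Apr 24 2025.
4th Thursday of May 2025: May 22 2025.

May 22 2025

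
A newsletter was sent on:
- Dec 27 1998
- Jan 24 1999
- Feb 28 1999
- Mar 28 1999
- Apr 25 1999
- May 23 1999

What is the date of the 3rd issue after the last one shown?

These are Sundays at 28- or 35-day spacing (28, 35, 28, 28, 28).
The pattern: 4th Sunday of the month.
4th Sunday of June 1999: Jun 27 1999.
July 1999 — 4th Sunday is Jul 25 1999.
4th Sunday of August 1999: Aug 22 1999.

Aug 22 1999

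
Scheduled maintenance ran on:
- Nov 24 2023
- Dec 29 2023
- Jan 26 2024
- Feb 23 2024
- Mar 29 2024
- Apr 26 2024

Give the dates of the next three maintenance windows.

May 31 2024, Jun 28 2024, Jul 26 2024

Every date is a Friday; gaps 35, 28, 28, 35, 28 days.
Each is the last Friday of its month (at least one falls on the 29th or later, ruling out '4th Friday').
May 2024 ends with Friday May 31 2024.
Last Friday of June 2024: Jun 28 2024.
Last Friday of July 2024: Jul 26 2024.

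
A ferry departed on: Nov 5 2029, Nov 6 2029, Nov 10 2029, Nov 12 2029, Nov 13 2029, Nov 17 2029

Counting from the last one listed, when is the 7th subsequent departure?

Every event lands on a Monday or Tuesday or Saturday (gaps cycle 1, 4, 2, 1, 4).
So the schedule is: every Monday, Tuesday and Saturday.
Next Monday: Nov 19 2029.
Next Tuesday: Nov 20 2029.
Next Saturday: Nov 24 2029.
Next Monday: Nov 26 2029.
The following Tuesday is Nov 27 2029.
The following Saturday is Dec 1 2029.
Next Monday: Dec 3 2029.

Dec 3 2029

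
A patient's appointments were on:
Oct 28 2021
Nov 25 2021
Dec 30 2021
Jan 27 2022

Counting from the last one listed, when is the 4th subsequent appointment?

These are Thursdays with 28, 35, 28-day gaps.
Each is the final Thursday of its month — Dec 30 2021 is past the 28th, so '4th Thursday' doesn't fit.
Last Thursday of February 2022: Feb 24 2022.
March 2022 ends with Thursday Mar 31 2022.
Last Thursday of April 2022: Apr 28 2022.
May 2022 ends with Thursday May 26 2022.

May 26 2022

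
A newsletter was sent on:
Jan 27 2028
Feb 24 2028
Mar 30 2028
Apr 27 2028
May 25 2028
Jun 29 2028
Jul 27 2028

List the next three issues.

Aug 31 2028, Sep 28 2028, Oct 26 2028

Every date is a Thursday; gaps 28, 35, 28, 28, 35, 28 days.
Each is the last Thursday of its month (at least one falls on the 29th or later, ruling out '4th Thursday').
Last Thursday of August 2028: Aug 31 2028.
September 2028 ends with Thursday Sep 28 2028.
October 2028 ends with Thursday Oct 26 2028.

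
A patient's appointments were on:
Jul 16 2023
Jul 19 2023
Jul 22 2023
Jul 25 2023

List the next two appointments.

Jul 28 2023, Jul 31 2023

Gaps between consecutive events: 3, 3, 3 days — a constant 3-day interval.
Jul 25 2023 + 3 days = Jul 28 2023.
Jul 28 2023 + 3 days = Jul 31 2023.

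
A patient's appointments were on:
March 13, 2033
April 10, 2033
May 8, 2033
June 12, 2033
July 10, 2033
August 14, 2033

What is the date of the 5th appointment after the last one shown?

All dates are Sundays, 28, 28, 35, 28, 35 days apart.
Specifically, the 2nd Sunday of each month.
September 2033 — 2nd Sunday is September 11, 2033.
October 2033 — 2nd Sunday is October 9, 2033.
2nd Sunday of November 2033: November 13, 2033.
2nd Sunday of December 2033: December 11, 2033.
2nd Sunday of January 2034: January 8, 2034.

January 8, 2034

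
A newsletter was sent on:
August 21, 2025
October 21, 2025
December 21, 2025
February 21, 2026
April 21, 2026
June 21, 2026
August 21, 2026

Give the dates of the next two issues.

October 21, 2026; December 21, 2026

Gaps: 61, 61, 62, 59, 61, 61 days — not constant. Every event is on the 21st of the month.
Pattern: the 21st of every 2 months.
Next: October 2026 → October 21, 2026.
December 2026: December 21, 2026.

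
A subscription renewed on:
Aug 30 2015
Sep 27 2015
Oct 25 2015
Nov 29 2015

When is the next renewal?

All Sundays; the gaps (28, 28, 35) vary with month length.
This is the last Sunday of each month.
Last Sunday of December 2015: Dec 27 2015.

Dec 27 2015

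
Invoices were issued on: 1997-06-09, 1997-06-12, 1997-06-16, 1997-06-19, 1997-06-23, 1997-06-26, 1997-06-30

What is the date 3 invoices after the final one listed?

1997-07-10

Every event lands on a Monday or Thursday (gaps cycle 3, 4, 3, 4, 3, 4).
So the schedule is: every Monday and Thursday.
Next Thursday: 1997-07-03.
The following Monday is 1997-07-07.
The following Thursday is 1997-07-10.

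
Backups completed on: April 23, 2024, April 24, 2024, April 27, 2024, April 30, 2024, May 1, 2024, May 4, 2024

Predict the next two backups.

Gaps: 1, 3, 3, 1, 3 days — not constant, but cyclic with period 3.
The events fall on every Tuesday, Wednesday and Saturday.
The following Tuesday is May 7, 2024.
The following Wednesday is May 8, 2024.

May 7, 2024; May 8, 2024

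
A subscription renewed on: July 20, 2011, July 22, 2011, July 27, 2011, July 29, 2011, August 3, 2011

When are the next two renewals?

Every event lands on a Wednesday or Friday (gaps cycle 2, 5, 2, 5).
So the schedule is: every Wednesday and Friday.
Next Friday: August 5, 2011.
Next Wednesday: August 10, 2011.

August 5, 2011; August 10, 2011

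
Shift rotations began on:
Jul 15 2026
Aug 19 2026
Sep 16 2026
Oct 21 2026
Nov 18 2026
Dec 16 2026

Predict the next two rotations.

These are Wednesdays at 28- or 35-day spacing (35, 28, 35, 28, 28).
The pattern: 3rd Wednesday of the month.
January 2027 — 3rd Wednesday is Jan 20 2027.
February 2027 — 3rd Wednesday is Feb 17 2027.

Jan 20 2027, Feb 17 2027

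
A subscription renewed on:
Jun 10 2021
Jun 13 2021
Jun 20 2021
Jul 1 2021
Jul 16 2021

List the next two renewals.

Gaps: 3, 7, 11, 15 days — each gap is 4 larger than the previous one.
Next gap: 19 days. Jul 16 2021 + 19 days = Aug 4 2021.
Next gap: 23 days. Aug 4 2021 + 23 days = Aug 27 2021.

Aug 4 2021, Aug 27 2021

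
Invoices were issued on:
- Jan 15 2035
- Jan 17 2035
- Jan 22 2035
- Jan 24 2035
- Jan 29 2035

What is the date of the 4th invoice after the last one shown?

Feb 12 2035

Every event lands on a Monday or Wednesday (gaps cycle 2, 5, 2, 5).
So the schedule is: every Monday and Wednesday.
Next Wednesday: Jan 31 2035.
Next Monday: Feb 5 2035.
The following Wednesday is Feb 7 2035.
Next Monday: Feb 12 2035.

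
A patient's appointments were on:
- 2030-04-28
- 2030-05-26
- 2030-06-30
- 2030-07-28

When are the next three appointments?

Every date is a Sunday; gaps 28, 35, 28 days.
Each is the last Sunday of its month (at least one falls on the 29th or later, ruling out '4th Sunday').
August 2030 ends with Sunday 2030-08-25.
September 2030 ends with Sunday 2030-09-29.
Last Sunday of October 2030: 2030-10-27.

2030-08-25, 2030-09-29, 2030-10-27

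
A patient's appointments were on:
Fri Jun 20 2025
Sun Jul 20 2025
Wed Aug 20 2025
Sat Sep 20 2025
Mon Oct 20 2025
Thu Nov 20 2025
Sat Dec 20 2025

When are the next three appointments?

Tue Jan 20 2026, Fri Feb 20 2026, Fri Mar 20 2026

The day-of-month is always 20 (30, 31, 31, 30, 31, 30 days between events).
So this recurs on the 20th of each month.
January 2026: Tue Jan 20 2026.
Next: February 2026 → Fri Feb 20 2026.
Next: March 2026 → Fri Mar 20 2026.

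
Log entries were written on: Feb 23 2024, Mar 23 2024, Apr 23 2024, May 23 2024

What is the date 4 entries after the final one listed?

Sep 23 2024

The day-of-month is always 23 (29, 31, 30 days between events).
So this recurs on the 23rd of each month.
June 2024: Jun 23 2024.
July 2024: Jul 23 2024.
August 2024: Aug 23 2024.
Next: September 2024 → Sep 23 2024.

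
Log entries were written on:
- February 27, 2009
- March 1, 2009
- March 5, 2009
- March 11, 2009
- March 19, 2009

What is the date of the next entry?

March 29, 2009

Intervals are 2, 4, 6, 8 days — an arithmetic progression with common difference 2.
Next gap: 10 days. March 19, 2009 + 10 days = March 29, 2009.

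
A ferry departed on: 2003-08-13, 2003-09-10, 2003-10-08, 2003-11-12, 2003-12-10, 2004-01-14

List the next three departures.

2004-02-11, 2004-03-10, 2004-04-14

Gaps: 28, 28, 35, 28, 35 days — a mix of 28 and 35. Every date is a Wednesday.
Each is the 2nd Wednesday of its month.
2nd Wednesday of February 2004: 2004-02-11.
March 2004 — 2nd Wednesday is 2004-03-10.
2nd Wednesday of April 2004: 2004-04-14.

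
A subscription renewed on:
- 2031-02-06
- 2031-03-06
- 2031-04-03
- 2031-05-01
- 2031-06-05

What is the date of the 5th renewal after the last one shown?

2031-11-06

Gaps: 28, 28, 28, 35 days — a mix of 28 and 35. Every date is a Thursday.
Each is the 1st Thursday of its month.
July 2031 — 1st Thursday is 2031-07-03.
August 2031 — 1st Thursday is 2031-08-07.
1st Thursday of September 2031: 2031-09-04.
1st Thursday of October 2031: 2031-10-02.
November 2031 — 1st Thursday is 2031-11-06.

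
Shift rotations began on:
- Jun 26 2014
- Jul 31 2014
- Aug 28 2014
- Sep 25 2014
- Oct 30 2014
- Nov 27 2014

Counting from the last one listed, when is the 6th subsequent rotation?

Every date is a Thursday; gaps 35, 28, 28, 35, 28 days.
Each is the last Thursday of its month (at least one falls on the 29th or later, ruling out '4th Thursday').
Last Thursday of December 2014: Dec 25 2014.
January 2015 ends with Thursday Jan 29 2015.
February 2015 ends with Thursday Feb 26 2015.
Last Thursday of March 2015: Mar 26 2015.
April 2015 ends with Thursday Apr 30 2015.
May 2015 ends with Thursday May 28 2015.

May 28 2015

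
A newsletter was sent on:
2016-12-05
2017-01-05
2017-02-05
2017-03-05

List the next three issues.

Each date is the 5th; the gaps (31, 31, 28) track the month lengths.
The rule is the 5th of each month.
April 2017: 2017-04-05.
Next: May 2017 → 2017-05-05.
June 2017: 2017-06-05.

2017-04-05, 2017-05-05, 2017-06-05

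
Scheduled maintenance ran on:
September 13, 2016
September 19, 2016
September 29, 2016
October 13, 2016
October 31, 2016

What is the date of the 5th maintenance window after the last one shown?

The spacing grows by 4 each time: 6, 10, 14, 18 days.
Next gap: 22 days. October 31, 2016 + 22 days = November 22, 2016.
Next gap: 26 days. November 22, 2016 + 26 days = December 18, 2016.
Next gap: 30 days. December 18, 2016 + 30 days = January 17, 2017.
Next gap: 34 days. January 17, 2017 + 34 days = February 20, 2017.
Next gap: 38 days. February 20, 2017 + 38 days = March 30, 2017.

March 30, 2017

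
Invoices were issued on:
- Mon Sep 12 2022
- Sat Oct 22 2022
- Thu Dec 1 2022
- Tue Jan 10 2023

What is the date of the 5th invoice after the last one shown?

Sat Jul 29 2023

Gaps between consecutive events: 40, 40, 40 days — a constant 40-day interval.
Tue Jan 10 2023 + 40 days = Sun Feb 19 2023.
Sun Feb 19 2023 + 40 days = Fri Mar 31 2023.
Fri Mar 31 2023 + 40 days = Wed May 10 2023.
Wed May 10 2023 + 40 days = Mon Jun 19 2023.
Mon Jun 19 2023 + 40 days = Sat Jul 29 2023.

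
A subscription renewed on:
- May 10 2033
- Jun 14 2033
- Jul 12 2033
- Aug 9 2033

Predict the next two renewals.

These are Tuesdays at 28- or 35-day spacing (35, 28, 28).
The pattern: 2nd Tuesday of the month.
September 2033 — 2nd Tuesday is Sep 13 2033.
2nd Tuesday of October 2033: Oct 11 2033.

Sep 13 2033, Oct 11 2033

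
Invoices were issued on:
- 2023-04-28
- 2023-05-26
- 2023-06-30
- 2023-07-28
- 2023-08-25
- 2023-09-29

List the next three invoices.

2023-10-27, 2023-11-24, 2023-12-29

All Fridays; the gaps (28, 35, 28, 28, 35) vary with month length.
This is the last Friday of each month.
October 2023 ends with Friday 2023-10-27.
Last Friday of November 2023: 2023-11-24.
December 2023 ends with Friday 2023-12-29.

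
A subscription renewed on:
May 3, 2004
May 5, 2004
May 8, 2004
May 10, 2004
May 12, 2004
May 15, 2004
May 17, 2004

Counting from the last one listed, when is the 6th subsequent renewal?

May 31, 2004

Gaps: 2, 3, 2, 2, 3, 2 days — not constant, but cyclic with period 3.
The events fall on every Monday, Wednesday and Saturday.
Next Wednesday: May 19, 2004.
Next Saturday: May 22, 2004.
The following Monday is May 24, 2004.
Next Wednesday: May 26, 2004.
Next Saturday: May 29, 2004.
The following Monday is May 31, 2004.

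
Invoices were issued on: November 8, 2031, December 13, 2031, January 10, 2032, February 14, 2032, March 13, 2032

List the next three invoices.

Gaps: 35, 28, 35, 28 days — a mix of 28 and 35. Every date is a Saturday.
Each is the 2nd Saturday of its month.
April 2032 — 2nd Saturday is April 10, 2032.
May 2032 — 2nd Saturday is May 8, 2032.
2nd Saturday of June 2032: June 12, 2032.

April 10, 2032; May 8, 2032; June 12, 2032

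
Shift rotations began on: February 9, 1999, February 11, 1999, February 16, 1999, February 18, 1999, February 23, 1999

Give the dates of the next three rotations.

February 25, 1999; March 2, 1999; March 4, 1999

Every event lands on a Tuesday or Thursday (gaps cycle 2, 5, 2, 5).
So the schedule is: every Tuesday and Thursday.
The following Thursday is February 25, 1999.
Next Tuesday: March 2, 1999.
Next Thursday: March 4, 1999.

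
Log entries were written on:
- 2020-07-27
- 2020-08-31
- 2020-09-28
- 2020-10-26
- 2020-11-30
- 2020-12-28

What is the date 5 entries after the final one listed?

These are Mondays with 35, 28, 28, 35, 28-day gaps.
Each is the final Monday of its month — 2020-08-31 is past the 28th, so '4th Monday' doesn't fit.
Last Monday of January 2021: 2021-01-25.
Last Monday of February 2021: 2021-02-22.
Last Monday of March 2021: 2021-03-29.
April 2021 ends with Monday 2021-04-26.
May 2021 ends with Monday 2021-05-31.

2021-05-31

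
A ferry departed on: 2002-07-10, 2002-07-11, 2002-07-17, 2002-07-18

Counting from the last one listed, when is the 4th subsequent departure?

The gap pattern 1, 6, 1 repeats every 2 events.
These are the Wednesdays and Thursdays of each week.
Next Wednesday: 2002-07-24.
Next Thursday: 2002-07-25.
The following Wednesday is 2002-07-31.
The following Thursday is 2002-08-01.

2002-08-01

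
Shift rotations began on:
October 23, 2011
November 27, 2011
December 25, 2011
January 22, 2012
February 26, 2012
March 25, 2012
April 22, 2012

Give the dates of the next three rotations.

May 27, 2012; June 24, 2012; July 22, 2012

These are Sundays at 28- or 35-day spacing (35, 28, 28, 35, 28, 28).
The pattern: 4th Sunday of the month.
4th Sunday of May 2012: May 27, 2012.
4th Sunday of June 2012: June 24, 2012.
4th Sunday of July 2012: July 22, 2012.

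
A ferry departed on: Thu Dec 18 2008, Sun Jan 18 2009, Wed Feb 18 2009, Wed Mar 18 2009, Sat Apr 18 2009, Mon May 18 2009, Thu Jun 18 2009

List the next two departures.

Each date is the 18th; the gaps (31, 31, 28, 31, 30, 31) track the month lengths.
The rule is the 18th of each month.
July 2009: Sat Jul 18 2009.
Next: August 2009 → Tue Aug 18 2009.

Sat Jul 18 2009, Tue Aug 18 2009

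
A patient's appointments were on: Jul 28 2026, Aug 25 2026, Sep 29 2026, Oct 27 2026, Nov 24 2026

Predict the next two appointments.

Every date is a Tuesday; gaps 28, 35, 28, 28 days.
Each is the last Tuesday of its month (at least one falls on the 29th or later, ruling out '4th Tuesday').
Last Tuesday of December 2026: Dec 29 2026.
January 2027 ends with Tuesday Jan 26 2027.

Dec 29 2026, Jan 26 2027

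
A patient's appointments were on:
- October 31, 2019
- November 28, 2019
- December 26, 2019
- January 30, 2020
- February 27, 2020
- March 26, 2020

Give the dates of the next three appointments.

April 30, 2020; May 28, 2020; June 25, 2020

Every date is a Thursday; gaps 28, 28, 35, 28, 28 days.
Each is the last Thursday of its month (at least one falls on the 29th or later, ruling out '4th Thursday').
April 2020 ends with Thursday April 30, 2020.
Last Thursday of May 2020: May 28, 2020.
Last Thursday of June 2020: June 25, 2020.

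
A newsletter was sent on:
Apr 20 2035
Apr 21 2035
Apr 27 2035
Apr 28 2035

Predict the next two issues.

May 4 2035, May 5 2035

The gap pattern 1, 6, 1 repeats every 2 events.
These are the Fridays and Saturdays of each week.
Next Friday: May 4 2035.
Next Saturday: May 5 2035.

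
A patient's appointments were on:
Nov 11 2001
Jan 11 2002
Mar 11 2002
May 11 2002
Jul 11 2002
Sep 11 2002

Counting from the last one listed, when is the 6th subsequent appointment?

The day-of-month is always 11 (61, 59, 61, 61, 62 days between events).
So this recurs on the 11th of every 2 months.
November 2002: Nov 11 2002.
Next: January 2003 → Jan 11 2003.
Next: March 2003 → Mar 11 2003.
May 2003: May 11 2003.
July 2003: Jul 11 2003.
September 2003: Sep 11 2003.

Sep 11 2003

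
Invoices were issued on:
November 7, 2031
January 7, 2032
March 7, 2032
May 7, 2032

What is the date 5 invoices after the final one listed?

The day-of-month is always 7 (61, 60, 61 days between events).
So this recurs on the 7th of every 2 months.
Next: July 2032 → July 7, 2032.
Next: September 2032 → September 7, 2032.
Next: November 2032 → November 7, 2032.
Next: January 2033 → January 7, 2033.
March 2033: March 7, 2033.

March 7, 2033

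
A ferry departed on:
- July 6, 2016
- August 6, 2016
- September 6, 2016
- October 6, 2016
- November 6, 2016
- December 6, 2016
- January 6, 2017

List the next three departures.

The day-of-month is always 6 (31, 31, 30, 31, 30, 31 days between events).
So this recurs on the 6th of each month.
February 2017: February 6, 2017.
Next: March 2017 → March 6, 2017.
Next: April 2017 → April 6, 2017.

February 6, 2017; March 6, 2017; April 6, 2017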